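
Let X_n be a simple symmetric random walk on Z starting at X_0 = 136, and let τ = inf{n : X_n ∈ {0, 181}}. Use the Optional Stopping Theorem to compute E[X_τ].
E[X_τ] = 136

X_n is a martingale and τ is a bounded-mean stopping time (indeed τ is finite a.s. with bounded expectation since the walk is in a bounded region). By the OST, E[X_τ] = E[X_0] = 136. Equivalently: E[X_τ] = 181 · P(hit 181 first) + 0 · P(hit 0 first) = 181 · (136/181) = 136.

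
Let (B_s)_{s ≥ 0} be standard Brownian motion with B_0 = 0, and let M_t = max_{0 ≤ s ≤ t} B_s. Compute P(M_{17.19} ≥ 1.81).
P(M_{17.19} ≥ 1.81) = 2·P(B_{17.19} ≥ 1.81) = 2(1 − Φ(1.81/√17.19)) ≈ 0.6624

By the reflection principle for Brownian motion, P(M_t ≥ a) = 2 · P(B_t ≥ a) for a ≥ 0. Since B_t ~ N(0, t), P(B_t ≥ 1.81) = 1 − Φ(1.81/√t) = 1 − Φ(1.81/√17.19) = 1 − Φ(0.4366). So
  P(M_{17.19} ≥ 1.81) = 2(1 − Φ(0.4366)) ≈ 0.6624.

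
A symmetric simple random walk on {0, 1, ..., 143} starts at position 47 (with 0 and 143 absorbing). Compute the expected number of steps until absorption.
E[τ | X_0 = 47] = 4512

Let v_k = E[τ | X_0 = k]. Boundary: v_0 = v_143 = 0. Recurrence: v_k = 1 + (v_{k-1} + v_{k+1})/2 for 1 ≤ k ≤ 142. The particular solution to v_k − (v_{k-1} + v_{k+1})/2 = 1 is v_k = −k^2. Adding homogeneous solution A + B k and matching boundaries gives v_k = k (143 − k). Substituting k = 47: v_47 = 47 · 96 = 4512.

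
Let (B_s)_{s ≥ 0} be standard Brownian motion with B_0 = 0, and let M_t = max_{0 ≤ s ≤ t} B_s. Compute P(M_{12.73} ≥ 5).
P(M_{12.73} ≥ 5) = 2·P(B_{12.73} ≥ 5) = 2(1 − Φ(5/√12.73)) ≈ 0.1611

By the reflection principle for Brownian motion, P(M_t ≥ a) = 2 · P(B_t ≥ a) for a ≥ 0. Since B_t ~ N(0, t), P(B_t ≥ 5) = 1 − Φ(5/√t) = 1 − Φ(5/√12.73) = 1 − Φ(1.4014). So
  P(M_{12.73} ≥ 5) = 2(1 − Φ(1.4014)) ≈ 0.1611.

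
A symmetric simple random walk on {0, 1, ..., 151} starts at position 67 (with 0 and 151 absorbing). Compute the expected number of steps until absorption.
E[τ | X_0 = 67] = 5628

Let v_k = E[τ | X_0 = k]. Boundary: v_0 = v_151 = 0. Recurrence: v_k = 1 + (v_{k-1} + v_{k+1})/2 for 1 ≤ k ≤ 150. The particular solution to v_k − (v_{k-1} + v_{k+1})/2 = 1 is v_k = −k^2. Adding homogeneous solution A + B k and matching boundaries gives v_k = k (151 − k). Substituting k = 67: v_67 = 67 · 84 = 5628.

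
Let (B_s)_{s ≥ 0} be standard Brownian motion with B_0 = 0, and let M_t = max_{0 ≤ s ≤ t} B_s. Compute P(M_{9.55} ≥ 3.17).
P(M_{9.55} ≥ 3.17) = 2·P(B_{9.55} ≥ 3.17) = 2(1 − Φ(3.17/√9.55)) ≈ 0.3050

By the reflection principle for Brownian motion, P(M_t ≥ a) = 2 · P(B_t ≥ a) for a ≥ 0. Since B_t ~ N(0, t), P(B_t ≥ 3.17) = 1 − Φ(3.17/√t) = 1 − Φ(3.17/√9.55) = 1 − Φ(1.0258). So
  P(M_{9.55} ≥ 3.17) = 2(1 − Φ(1.0258)) ≈ 0.3050.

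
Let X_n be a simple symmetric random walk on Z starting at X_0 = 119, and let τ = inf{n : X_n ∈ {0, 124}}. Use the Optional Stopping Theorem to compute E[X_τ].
E[X_τ] = 119

X_n is a martingale and τ is a bounded-mean stopping time (indeed τ is finite a.s. with bounded expectation since the walk is in a bounded region). By the OST, E[X_τ] = E[X_0] = 119. Equivalently: E[X_τ] = 124 · P(hit 124 first) + 0 · P(hit 0 first) = 124 · (119/124) = 119.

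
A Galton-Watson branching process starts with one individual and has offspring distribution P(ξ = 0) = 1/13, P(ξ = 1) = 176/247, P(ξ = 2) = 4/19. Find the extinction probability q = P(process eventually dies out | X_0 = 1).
q = 19/52

The pgf is f(s) = 1/13 + 176/247·s + 4/19·s². The extinction probability q is the smallest fixed point of f in [0, 1]. Setting s = f(s):
  4/19·s² + (176/247 − 1)·s + 1/13 = 0
  4/19·s² − (1/13 + 4/19)·s + 1/13 = 0
which factors as (s − 1)·(4/19·s − 1/13) = 0, giving roots s = 1 and s = (1/13)/(4/19) = 19/52.
Mean offspring μ = 176/247 + 2·4/19 = 280/247 > 1 (supercritical), so q < 1. The extinction probability is the smaller root: q = (1/13)/(4/19) = 19/52.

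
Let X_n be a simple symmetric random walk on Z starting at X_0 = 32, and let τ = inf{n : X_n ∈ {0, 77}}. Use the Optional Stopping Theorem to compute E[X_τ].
E[X_τ] = 32

X_n is a martingale and τ is a bounded-mean stopping time (indeed τ is finite a.s. with bounded expectation since the walk is in a bounded region). By the OST, E[X_τ] = E[X_0] = 32. Equivalently: E[X_τ] = 77 · P(hit 77 first) + 0 · P(hit 0 first) = 77 · (32/77) = 32.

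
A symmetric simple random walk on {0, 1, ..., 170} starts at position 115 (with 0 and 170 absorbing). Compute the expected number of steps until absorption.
E[τ | X_0 = 115] = 6325

Let v_k = E[τ | X_0 = k]. Boundary: v_0 = v_170 = 0. Recurrence: v_k = 1 + (v_{k-1} + v_{k+1})/2 for 1 ≤ k ≤ 169. The particular solution to v_k − (v_{k-1} + v_{k+1})/2 = 1 is v_k = −k^2. Adding homogeneous solution A + B k and matching boundaries gives v_k = k (170 − k). Substituting k = 115: v_115 = 115 · 55 = 6325.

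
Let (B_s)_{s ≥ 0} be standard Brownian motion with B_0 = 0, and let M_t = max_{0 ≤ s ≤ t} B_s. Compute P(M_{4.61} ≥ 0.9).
P(M_{4.61} ≥ 0.9) = 2·P(B_{4.61} ≥ 0.9) = 2(1 − Φ(0.9/√4.61)) ≈ 0.6751

By the reflection principle for Brownian motion, P(M_t ≥ a) = 2 · P(B_t ≥ a) for a ≥ 0. Since B_t ~ N(0, t), P(B_t ≥ 0.9) = 1 − Φ(0.9/√t) = 1 − Φ(0.9/√4.61) = 1 − Φ(0.4192). So
  P(M_{4.61} ≥ 0.9) = 2(1 − Φ(0.4192)) ≈ 0.6751.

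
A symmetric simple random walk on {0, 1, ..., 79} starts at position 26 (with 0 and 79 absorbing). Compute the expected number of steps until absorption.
E[τ | X_0 = 26] = 1378

Let v_k = E[τ | X_0 = k]. Boundary: v_0 = v_79 = 0. Recurrence: v_k = 1 + (v_{k-1} + v_{k+1})/2 for 1 ≤ k ≤ 78. The particular solution to v_k − (v_{k-1} + v_{k+1})/2 = 1 is v_k = −k^2. Adding homogeneous solution A + B k and matching boundaries gives v_k = k (79 − k). Substituting k = 26: v_26 = 26 · 53 = 1378.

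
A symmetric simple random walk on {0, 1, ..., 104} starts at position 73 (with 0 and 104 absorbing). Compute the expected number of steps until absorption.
E[τ | X_0 = 73] = 2263

Let v_k = E[τ | X_0 = k]. Boundary: v_0 = v_104 = 0. Recurrence: v_k = 1 + (v_{k-1} + v_{k+1})/2 for 1 ≤ k ≤ 103. The particular solution to v_k − (v_{k-1} + v_{k+1})/2 = 1 is v_k = −k^2. Adding homogeneous solution A + B k and matching boundaries gives v_k = k (104 − k). Substituting k = 73: v_73 = 73 · 31 = 2263.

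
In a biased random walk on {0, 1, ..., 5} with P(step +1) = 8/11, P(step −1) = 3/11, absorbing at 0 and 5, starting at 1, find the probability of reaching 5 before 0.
P(hit 5 before 0) = (1 − (3/8)^1) / (1 − (3/8)^5) = 4096/6505

Let u_k denote P(reach 5 before 0 | start at k). Boundary: u_0 = 0, u_5 = 1. Recurrence: u_k = 8/11·u_{k+1} + 3/11·u_{k-1} for 1 ≤ k ≤ 4. Try u_k = A + B·r^k with r = q/p = (3/11)/(8/11) = 3/8. Substitution satisfies the recurrence; boundary conditions give:
  u_k = (1 − r^k) / (1 − r^N) = (1 − (3/8)^1) / (1 − (3/8)^5) = 4096/6505.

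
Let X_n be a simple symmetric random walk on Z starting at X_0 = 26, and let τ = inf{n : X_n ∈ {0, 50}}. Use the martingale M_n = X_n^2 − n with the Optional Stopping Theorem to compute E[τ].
E[τ] = 624

M_n = X_n^2 − n is a martingale (since E[X_{n+1}^2 | F_n] = X_n^2 + 1). By OST (τ has finite mean in a bounded region), E[M_τ] = E[M_0] = X_0^2 − 0 = 26^2 = 676. Also E[M_τ] = E[X_τ^2] − E[τ]. The walk exits at 0 or 50, with P(hit 50 first) = 26/50, so E[X_τ^2] = 50^2 · 26/50 + 0 = 1300. Thus E[τ] = E[X_τ^2] − E[M_τ] = 1300 − 676 = 624 = 26(50 − 26) = 624.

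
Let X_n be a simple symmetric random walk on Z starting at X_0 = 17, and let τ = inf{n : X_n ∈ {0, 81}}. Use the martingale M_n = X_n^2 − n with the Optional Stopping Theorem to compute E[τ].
E[τ] = 1088

M_n = X_n^2 − n is a martingale (since E[X_{n+1}^2 | F_n] = X_n^2 + 1). By OST (τ has finite mean in a bounded region), E[M_τ] = E[M_0] = X_0^2 − 0 = 17^2 = 289. Also E[M_τ] = E[X_τ^2] − E[τ]. The walk exits at 0 or 81, with P(hit 81 first) = 17/81, so E[X_τ^2] = 81^2 · 17/81 + 0 = 1377. Thus E[τ] = E[X_τ^2] − E[M_τ] = 1377 − 289 = 1088 = 17(81 − 17) = 1088.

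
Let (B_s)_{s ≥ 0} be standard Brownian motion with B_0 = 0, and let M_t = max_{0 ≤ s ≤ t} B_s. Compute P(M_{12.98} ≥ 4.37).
P(M_{12.98} ≥ 4.37) = 2·P(B_{12.98} ≥ 4.37) = 2(1 − Φ(4.37/√12.98)) ≈ 0.2251

By the reflection principle for Brownian motion, P(M_t ≥ a) = 2 · P(B_t ≥ a) for a ≥ 0. Since B_t ~ N(0, t), P(B_t ≥ 4.37) = 1 − Φ(4.37/√t) = 1 − Φ(4.37/√12.98) = 1 − Φ(1.2130). So
  P(M_{12.98} ≥ 4.37) = 2(1 − Φ(1.2130)) ≈ 0.2251.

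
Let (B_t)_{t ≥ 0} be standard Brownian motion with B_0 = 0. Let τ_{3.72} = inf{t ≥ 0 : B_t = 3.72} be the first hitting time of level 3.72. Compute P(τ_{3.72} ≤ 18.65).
P(τ_{3.72} ≤ 18.65) = 2(1 − Φ(3.72/√18.65)) = 2(1 − Φ(0.8614)) ≈ 0.3890

By the reflection principle for standard BM, P(τ_b ≤ t) = 2 · P(B_t ≥ b). Since B_t ~ N(0, t), P(B_t ≥ 3.72) = 1 − Φ(3.72/√t) = 1 − Φ(3.72/√18.65) = 1 − Φ(0.8614) ≈ 0.19451. Doubling: P(τ_{3.72} ≤ 18.65) ≈ 2 · 0.19451 = 0.38902 ≈ 0.3890.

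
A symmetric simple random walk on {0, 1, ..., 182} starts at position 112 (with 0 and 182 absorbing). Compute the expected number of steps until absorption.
E[τ | X_0 = 112] = 7840

Let v_k = E[τ | X_0 = k]. Boundary: v_0 = v_182 = 0. Recurrence: v_k = 1 + (v_{k-1} + v_{k+1})/2 for 1 ≤ k ≤ 181. The particular solution to v_k − (v_{k-1} + v_{k+1})/2 = 1 is v_k = −k^2. Adding homogeneous solution A + B k and matching boundaries gives v_k = k (182 − k). Substituting k = 112: v_112 = 112 · 70 = 7840.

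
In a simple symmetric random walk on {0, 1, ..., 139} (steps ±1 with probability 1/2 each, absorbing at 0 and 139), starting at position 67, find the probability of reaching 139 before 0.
P(hit 139 before 0) = 67/139

Let u_k = P(hit 139 before 0 | start at k). Then u_0 = 0, u_139 = 1, and u_k = u_{k-1}/2 + u_{k+1}/2 for 1 ≤ k ≤ 138. This harmonic recurrence is solved by u_k = k/139, giving u_67 = 67/139.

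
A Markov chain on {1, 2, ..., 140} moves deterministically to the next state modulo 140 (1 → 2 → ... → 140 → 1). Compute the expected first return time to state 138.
E[T_138 | X_0 = 138] = 140

The chain cycles deterministically, so starting at state 138 it returns in exactly 140 steps. Equivalently, the stationary distribution is uniform π_j = 1/140 for every state j, so by Kac's formula E[T_138] = 1/π_138 = 140.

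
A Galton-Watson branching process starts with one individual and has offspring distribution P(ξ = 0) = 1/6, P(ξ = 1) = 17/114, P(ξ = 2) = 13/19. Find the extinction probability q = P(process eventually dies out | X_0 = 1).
q = 19/78

The pgf is f(s) = 1/6 + 17/114·s + 13/19·s². The extinction probability q is the smallest fixed point of f in [0, 1]. Setting s = f(s):
  13/19·s² + (17/114 − 1)·s + 1/6 = 0
  13/19·s² − (1/6 + 13/19)·s + 1/6 = 0
which factors as (s − 1)·(13/19·s − 1/6) = 0, giving roots s = 1 and s = (1/6)/(13/19) = 19/78.
Mean offspring μ = 17/114 + 2·13/19 = 173/114 > 1 (supercritical), so q < 1. The extinction probability is the smaller root: q = (1/6)/(13/19) = 19/78.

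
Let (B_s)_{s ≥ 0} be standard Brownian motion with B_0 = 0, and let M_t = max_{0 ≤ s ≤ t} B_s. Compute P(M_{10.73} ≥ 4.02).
P(M_{10.73} ≥ 4.02) = 2·P(B_{10.73} ≥ 4.02) = 2(1 − Φ(4.02/√10.73)) ≈ 0.2197

By the reflection principle for Brownian motion, P(M_t ≥ a) = 2 · P(B_t ≥ a) for a ≥ 0. Since B_t ~ N(0, t), P(B_t ≥ 4.02) = 1 − Φ(4.02/√t) = 1 − Φ(4.02/√10.73) = 1 − Φ(1.2272). So
  P(M_{10.73} ≥ 4.02) = 2(1 − Φ(1.2272)) ≈ 0.2197.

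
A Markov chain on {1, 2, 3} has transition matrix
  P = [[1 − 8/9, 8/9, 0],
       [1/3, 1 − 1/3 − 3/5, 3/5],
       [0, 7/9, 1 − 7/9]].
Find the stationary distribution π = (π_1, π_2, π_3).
π = (105/601, 280/601, 216/601)

This is a birth-death chain on three states, which satisfies detailed balance: π_1 · P_{12} = π_2 · P_{21} and π_2 · P_{23} = π_3 · P_{32}.
From π_1 · 8/9 = π_2 · 1/3: π_2/π_1 = (8/9)/(1/3) = 8/3.
From π_2 · 3/5 = π_3 · 7/9: π_3/π_2 = (3/5)/(7/9) = 27/35.
Take π_1 proportional to 1; then unnormalized π = (1, 8/3, 72/35). Normalize by dividing by the sum 601/105:
  π = (105/601, 280/601, 216/601).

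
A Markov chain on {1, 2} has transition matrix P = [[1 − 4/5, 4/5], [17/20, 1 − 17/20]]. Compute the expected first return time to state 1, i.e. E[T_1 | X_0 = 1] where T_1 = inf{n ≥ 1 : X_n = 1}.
E[T_1 | X_0 = 1] = 1/π_1 = 33/17

For an irreducible recurrent Markov chain with stationary distribution π, E[T_i | X_0 = i] = 1/π_i (Kac's formula). Here π_1 = (17/20)/(4/5 + 17/20) = (17/20)/(33/20) = 17/33, so E[T_1 | X_0 = 1] = 1/π_1 = (4/5 + 17/20)/(17/20) = (33/20)/(17/20) = 33/17.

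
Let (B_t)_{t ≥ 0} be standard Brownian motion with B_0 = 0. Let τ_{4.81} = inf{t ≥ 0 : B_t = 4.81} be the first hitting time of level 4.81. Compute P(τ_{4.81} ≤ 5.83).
P(τ_{4.81} ≤ 5.83) = 2(1 − Φ(4.81/√5.83)) = 2(1 − Φ(1.9921)) ≈ 0.0464

By the reflection principle for standard BM, P(τ_b ≤ t) = 2 · P(B_t ≥ b). Since B_t ~ N(0, t), P(B_t ≥ 4.81) = 1 − Φ(4.81/√t) = 1 − Φ(4.81/√5.83) = 1 − Φ(1.9921) ≈ 0.02318. Doubling: P(τ_{4.81} ≤ 5.83) ≈ 2 · 0.02318 = 0.04636 ≈ 0.0464.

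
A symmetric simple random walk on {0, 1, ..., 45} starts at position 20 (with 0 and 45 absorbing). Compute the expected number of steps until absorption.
E[τ | X_0 = 20] = 500

Let v_k = E[τ | X_0 = k]. Boundary: v_0 = v_45 = 0. Recurrence: v_k = 1 + (v_{k-1} + v_{k+1})/2 for 1 ≤ k ≤ 44. The particular solution to v_k − (v_{k-1} + v_{k+1})/2 = 1 is v_k = −k^2. Adding homogeneous solution A + B k and matching boundaries gives v_k = k (45 − k). Substituting k = 20: v_20 = 20 · 25 = 500.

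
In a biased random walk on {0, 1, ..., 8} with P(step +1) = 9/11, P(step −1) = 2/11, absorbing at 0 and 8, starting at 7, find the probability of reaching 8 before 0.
P(hit 8 before 0) = (1 − (2/9)^7) / (1 − (2/9)^8) = 6149367/6149495

Let u_k denote P(reach 8 before 0 | start at k). Boundary: u_0 = 0, u_8 = 1. Recurrence: u_k = 9/11·u_{k+1} + 2/11·u_{k-1} for 1 ≤ k ≤ 7. Try u_k = A + B·r^k with r = q/p = (2/11)/(9/11) = 2/9. Substitution satisfies the recurrence; boundary conditions give:
  u_k = (1 − r^k) / (1 − r^N) = (1 − (2/9)^7) / (1 − (2/9)^8) = 6149367/6149495.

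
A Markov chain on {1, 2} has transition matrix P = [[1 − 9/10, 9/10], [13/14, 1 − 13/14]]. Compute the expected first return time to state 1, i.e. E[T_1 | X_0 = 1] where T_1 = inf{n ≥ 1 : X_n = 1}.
E[T_1 | X_0 = 1] = 1/π_1 = 128/65

For an irreducible recurrent Markov chain with stationary distribution π, E[T_i | X_0 = i] = 1/π_i (Kac's formula). Here π_1 = (13/14)/(9/10 + 13/14) = (13/14)/(64/35) = 65/128, so E[T_1 | X_0 = 1] = 1/π_1 = (9/10 + 13/14)/(13/14) = (64/35)/(13/14) = 128/65.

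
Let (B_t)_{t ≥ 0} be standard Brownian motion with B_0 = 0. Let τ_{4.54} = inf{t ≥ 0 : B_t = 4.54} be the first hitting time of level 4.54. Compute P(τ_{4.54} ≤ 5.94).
P(τ_{4.54} ≤ 5.94) = 2(1 − Φ(4.54/√5.94)) = 2(1 − Φ(1.8628)) ≈ 0.0625

By the reflection principle for standard BM, P(τ_b ≤ t) = 2 · P(B_t ≥ b). Since B_t ~ N(0, t), P(B_t ≥ 4.54) = 1 − Φ(4.54/√t) = 1 − Φ(4.54/√5.94) = 1 − Φ(1.8628) ≈ 0.03125. Doubling: P(τ_{4.54} ≤ 5.94) ≈ 2 · 0.03125 = 0.06250 ≈ 0.0625.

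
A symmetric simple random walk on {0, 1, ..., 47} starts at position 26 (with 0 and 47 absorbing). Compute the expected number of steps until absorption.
E[τ | X_0 = 26] = 546

Let v_k = E[τ | X_0 = k]. Boundary: v_0 = v_47 = 0. Recurrence: v_k = 1 + (v_{k-1} + v_{k+1})/2 for 1 ≤ k ≤ 46. The particular solution to v_k − (v_{k-1} + v_{k+1})/2 = 1 is v_k = −k^2. Adding homogeneous solution A + B k and matching boundaries gives v_k = k (47 − k). Substituting k = 26: v_26 = 26 · 21 = 546.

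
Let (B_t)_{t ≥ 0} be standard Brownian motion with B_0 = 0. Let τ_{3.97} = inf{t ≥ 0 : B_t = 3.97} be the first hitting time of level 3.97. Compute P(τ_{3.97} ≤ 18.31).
P(τ_{3.97} ≤ 18.31) = 2(1 − Φ(3.97/√18.31)) = 2(1 − Φ(0.9278)) ≈ 0.3535

By the reflection principle for standard BM, P(τ_b ≤ t) = 2 · P(B_t ≥ b). Since B_t ~ N(0, t), P(B_t ≥ 3.97) = 1 − Φ(3.97/√t) = 1 − Φ(3.97/√18.31) = 1 − Φ(0.9278) ≈ 0.17676. Doubling: P(τ_{3.97} ≤ 18.31) ≈ 2 · 0.17676 = 0.35352 ≈ 0.3535.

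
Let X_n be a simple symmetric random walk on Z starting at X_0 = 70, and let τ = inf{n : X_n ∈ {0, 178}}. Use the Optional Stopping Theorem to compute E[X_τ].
E[X_τ] = 70

X_n is a martingale and τ is a bounded-mean stopping time (indeed τ is finite a.s. with bounded expectation since the walk is in a bounded region). By the OST, E[X_τ] = E[X_0] = 70. Equivalently: E[X_τ] = 178 · P(hit 178 first) + 0 · P(hit 0 first) = 178 · (70/178) = 70.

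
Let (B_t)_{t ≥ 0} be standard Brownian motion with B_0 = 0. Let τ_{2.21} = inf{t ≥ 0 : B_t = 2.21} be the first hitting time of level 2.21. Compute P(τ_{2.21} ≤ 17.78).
P(τ_{2.21} ≤ 17.78) = 2(1 − Φ(2.21/√17.78)) = 2(1 − Φ(0.5241)) ≈ 0.6002

By the reflection principle for standard BM, P(τ_b ≤ t) = 2 · P(B_t ≥ b). Since B_t ~ N(0, t), P(B_t ≥ 2.21) = 1 − Φ(2.21/√t) = 1 − Φ(2.21/√17.78) = 1 − Φ(0.5241) ≈ 0.30010. Doubling: P(τ_{2.21} ≤ 17.78) ≈ 2 · 0.30010 = 0.60020 ≈ 0.6002.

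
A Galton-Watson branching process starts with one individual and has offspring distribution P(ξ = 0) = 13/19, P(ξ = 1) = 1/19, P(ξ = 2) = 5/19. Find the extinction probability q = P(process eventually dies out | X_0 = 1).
q = 1

Mean offspring μ = 0·13/19 + 1·1/19 + 2·5/19 = 11/19 ≤ 1. For μ ≤ 1 with offspring not concentrated at 1, the Galton-Watson process goes extinct almost surely, so q = 1.
(Algebraic check: The pgf is f(s) = 13/19 + 1/19·s + 5/19·s². The extinction probability q is the smallest fixed point of f in [0, 1]. Setting s = f(s):
  5/19·s² + (1/19 − 1)·s + 13/19 = 0
  5/19·s² − (13/19 + 5/19)·s + 13/19 = 0
which factors as (s − 1)·(5/19·s − 13/19) = 0, giving roots s = 1 and s = (13/19)/(5/19) = 13/5. Since 13/5 ≥ 1, the smallest root in [0, 1] is s = 1.)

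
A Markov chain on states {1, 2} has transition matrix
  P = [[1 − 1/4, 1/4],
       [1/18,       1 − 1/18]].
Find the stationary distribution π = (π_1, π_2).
π_1 = 2/11, π_2 = 9/11

Solve πP = π with π_1 + π_2 = 1. From πP = π: π_1 · (1 − 1/4) + π_2 · 1/18 = π_1 ⇒ π_2 · 1/18 = π_1 · 1/4 ⇒ π_2/π_1 = (1/4)/(1/18) = 9/2. Together with π_1 + π_2 = 1:
  π_1 = (1/18)/(1/4 + 1/18) = (1/18)/(11/36) = 2/11,
  π_2 = (1/4)/(1/4 + 1/18) = (1/4)/(11/36) = 9/11.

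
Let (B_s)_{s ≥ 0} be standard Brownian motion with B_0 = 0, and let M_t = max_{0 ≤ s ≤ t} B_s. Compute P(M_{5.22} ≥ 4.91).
P(M_{5.22} ≥ 4.91) = 2·P(B_{5.22} ≥ 4.91) = 2(1 − Φ(4.91/√5.22)) ≈ 0.0316

By the reflection principle for Brownian motion, P(M_t ≥ a) = 2 · P(B_t ≥ a) for a ≥ 0. Since B_t ~ N(0, t), P(B_t ≥ 4.91) = 1 − Φ(4.91/√t) = 1 − Φ(4.91/√5.22) = 1 − Φ(2.1490). So
  P(M_{5.22} ≥ 4.91) = 2(1 − Φ(2.1490)) ≈ 0.0316.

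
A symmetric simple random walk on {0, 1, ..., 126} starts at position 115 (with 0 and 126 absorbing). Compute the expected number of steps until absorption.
E[τ | X_0 = 115] = 1265

Let v_k = E[τ | X_0 = k]. Boundary: v_0 = v_126 = 0. Recurrence: v_k = 1 + (v_{k-1} + v_{k+1})/2 for 1 ≤ k ≤ 125. The particular solution to v_k − (v_{k-1} + v_{k+1})/2 = 1 is v_k = −k^2. Adding homogeneous solution A + B k and matching boundaries gives v_k = k (126 − k). Substituting k = 115: v_115 = 115 · 11 = 1265.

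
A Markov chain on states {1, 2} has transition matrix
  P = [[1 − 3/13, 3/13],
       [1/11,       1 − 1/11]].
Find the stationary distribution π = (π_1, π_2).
π_1 = 13/46, π_2 = 33/46

Solve πP = π with π_1 + π_2 = 1. From πP = π: π_1 · (1 − 3/13) + π_2 · 1/11 = π_1 ⇒ π_2 · 1/11 = π_1 · 3/13 ⇒ π_2/π_1 = (3/13)/(1/11) = 33/13. Together with π_1 + π_2 = 1:
  π_1 = (1/11)/(3/13 + 1/11) = (1/11)/(46/143) = 13/46,
  π_2 = (3/13)/(3/13 + 1/11) = (3/13)/(46/143) = 33/46.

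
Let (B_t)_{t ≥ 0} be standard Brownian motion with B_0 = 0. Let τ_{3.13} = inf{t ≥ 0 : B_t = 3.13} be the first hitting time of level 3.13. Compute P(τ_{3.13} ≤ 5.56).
P(τ_{3.13} ≤ 5.56) = 2(1 − Φ(3.13/√5.56)) = 2(1 − Φ(1.3274)) ≈ 0.1844

By the reflection principle for standard BM, P(τ_b ≤ t) = 2 · P(B_t ≥ b). Since B_t ~ N(0, t), P(B_t ≥ 3.13) = 1 − Φ(3.13/√t) = 1 − Φ(3.13/√5.56) = 1 − Φ(1.3274) ≈ 0.09219. Doubling: P(τ_{3.13} ≤ 5.56) ≈ 2 · 0.09219 = 0.18438 ≈ 0.1844.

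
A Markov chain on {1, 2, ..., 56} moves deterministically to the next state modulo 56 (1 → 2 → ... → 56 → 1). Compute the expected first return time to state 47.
E[T_47 | X_0 = 47] = 56

The chain cycles deterministically, so starting at state 47 it returns in exactly 56 steps. Equivalently, the stationary distribution is uniform π_j = 1/56 for every state j, so by Kac's formula E[T_47] = 1/π_47 = 56.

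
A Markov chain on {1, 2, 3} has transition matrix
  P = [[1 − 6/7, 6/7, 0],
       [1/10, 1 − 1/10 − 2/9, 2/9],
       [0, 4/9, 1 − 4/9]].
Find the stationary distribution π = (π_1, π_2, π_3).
π = (7/97, 60/97, 30/97)

This is a birth-death chain on three states, which satisfies detailed balance: π_1 · P_{12} = π_2 · P_{21} and π_2 · P_{23} = π_3 · P_{32}.
From π_1 · 6/7 = π_2 · 1/10: π_2/π_1 = (6/7)/(1/10) = 60/7.
From π_2 · 2/9 = π_3 · 4/9: π_3/π_2 = (2/9)/(4/9) = 1/2.
Take π_1 proportional to 1; then unnormalized π = (1, 60/7, 30/7). Normalize by dividing by the sum 97/7:
  π = (7/97, 60/97, 30/97).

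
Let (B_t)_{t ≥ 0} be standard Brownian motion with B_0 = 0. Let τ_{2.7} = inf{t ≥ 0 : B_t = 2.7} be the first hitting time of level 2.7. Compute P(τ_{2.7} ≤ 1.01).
P(τ_{2.7} ≤ 1.01) = 2(1 − Φ(2.7/√1.01)) = 2(1 − Φ(2.6866)) ≈ 0.0072

By the reflection principle for standard BM, P(τ_b ≤ t) = 2 · P(B_t ≥ b). Since B_t ~ N(0, t), P(B_t ≥ 2.7) = 1 − Φ(2.7/√t) = 1 − Φ(2.7/√1.01) = 1 − Φ(2.6866) ≈ 0.00361. Doubling: P(τ_{2.7} ≤ 1.01) ≈ 2 · 0.00361 = 0.00722 ≈ 0.0072.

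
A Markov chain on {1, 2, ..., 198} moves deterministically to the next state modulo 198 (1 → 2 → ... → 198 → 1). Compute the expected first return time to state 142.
E[T_142 | X_0 = 142] = 198

The chain cycles deterministically, so starting at state 142 it returns in exactly 198 steps. Equivalently, the stationary distribution is uniform π_j = 1/198 for every state j, so by Kac's formula E[T_142] = 1/π_142 = 198.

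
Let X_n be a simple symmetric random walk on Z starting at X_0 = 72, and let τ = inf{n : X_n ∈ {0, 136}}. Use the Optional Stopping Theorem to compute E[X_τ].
E[X_τ] = 72

X_n is a martingale and τ is a bounded-mean stopping time (indeed τ is finite a.s. with bounded expectation since the walk is in a bounded region). By the OST, E[X_τ] = E[X_0] = 72. Equivalently: E[X_τ] = 136 · P(hit 136 first) + 0 · P(hit 0 first) = 136 · (72/136) = 72.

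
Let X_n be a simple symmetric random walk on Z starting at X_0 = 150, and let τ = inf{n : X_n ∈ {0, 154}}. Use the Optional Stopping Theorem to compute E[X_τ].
E[X_τ] = 150

X_n is a martingale and τ is a bounded-mean stopping time (indeed τ is finite a.s. with bounded expectation since the walk is in a bounded region). By the OST, E[X_τ] = E[X_0] = 150. Equivalently: E[X_τ] = 154 · P(hit 154 first) + 0 · P(hit 0 first) = 154 · (150/154) = 150.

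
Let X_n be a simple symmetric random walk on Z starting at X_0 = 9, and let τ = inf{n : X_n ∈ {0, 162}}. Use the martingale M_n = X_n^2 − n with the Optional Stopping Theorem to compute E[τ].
E[τ] = 1377

M_n = X_n^2 − n is a martingale (since E[X_{n+1}^2 | F_n] = X_n^2 + 1). By OST (τ has finite mean in a bounded region), E[M_τ] = E[M_0] = X_0^2 − 0 = 9^2 = 81. Also E[M_τ] = E[X_τ^2] − E[τ]. The walk exits at 0 or 162, with P(hit 162 first) = 9/162, so E[X_τ^2] = 162^2 · 9/162 + 0 = 1458. Thus E[τ] = E[X_τ^2] − E[M_τ] = 1458 − 81 = 1377 = 9(162 − 9) = 1377.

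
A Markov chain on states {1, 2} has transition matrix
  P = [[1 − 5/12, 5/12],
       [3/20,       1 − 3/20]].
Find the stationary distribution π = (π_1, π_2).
π_1 = 9/34, π_2 = 25/34

Solve πP = π with π_1 + π_2 = 1. From πP = π: π_1 · (1 − 5/12) + π_2 · 3/20 = π_1 ⇒ π_2 · 3/20 = π_1 · 5/12 ⇒ π_2/π_1 = (5/12)/(3/20) = 25/9. Together with π_1 + π_2 = 1:
  π_1 = (3/20)/(5/12 + 3/20) = (3/20)/(17/30) = 9/34,
  π_2 = (5/12)/(5/12 + 3/20) = (5/12)/(17/30) = 25/34.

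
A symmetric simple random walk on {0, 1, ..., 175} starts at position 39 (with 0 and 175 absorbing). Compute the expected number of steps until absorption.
E[τ | X_0 = 39] = 5304

Let v_k = E[τ | X_0 = k]. Boundary: v_0 = v_175 = 0. Recurrence: v_k = 1 + (v_{k-1} + v_{k+1})/2 for 1 ≤ k ≤ 174. The particular solution to v_k − (v_{k-1} + v_{k+1})/2 = 1 is v_k = −k^2. Adding homogeneous solution A + B k and matching boundaries gives v_k = k (175 − k). Substituting k = 39: v_39 = 39 · 136 = 5304.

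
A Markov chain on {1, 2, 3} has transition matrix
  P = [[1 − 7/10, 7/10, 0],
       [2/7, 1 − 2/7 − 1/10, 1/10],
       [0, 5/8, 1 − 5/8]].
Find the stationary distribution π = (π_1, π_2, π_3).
π = (500/1921, 1225/1921, 196/1921)

This is a birth-death chain on three states, which satisfies detailed balance: π_1 · P_{12} = π_2 · P_{21} and π_2 · P_{23} = π_3 · P_{32}.
From π_1 · 7/10 = π_2 · 2/7: π_2/π_1 = (7/10)/(2/7) = 49/20.
From π_2 · 1/10 = π_3 · 5/8: π_3/π_2 = (1/10)/(5/8) = 4/25.
Take π_1 proportional to 1; then unnormalized π = (1, 49/20, 49/125). Normalize by dividing by the sum 1921/500:
  π = (500/1921, 1225/1921, 196/1921).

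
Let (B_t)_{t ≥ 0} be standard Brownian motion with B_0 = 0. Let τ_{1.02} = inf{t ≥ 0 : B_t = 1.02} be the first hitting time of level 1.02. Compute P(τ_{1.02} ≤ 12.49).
P(τ_{1.02} ≤ 12.49) = 2(1 − Φ(1.02/√12.49)) = 2(1 − Φ(0.2886)) ≈ 0.7729

By the reflection principle for standard BM, P(τ_b ≤ t) = 2 · P(B_t ≥ b). Since B_t ~ N(0, t), P(B_t ≥ 1.02) = 1 − Φ(1.02/√t) = 1 − Φ(1.02/√12.49) = 1 − Φ(0.2886) ≈ 0.38644. Doubling: P(τ_{1.02} ≤ 12.49) ≈ 2 · 0.38644 = 0.77288 ≈ 0.7729.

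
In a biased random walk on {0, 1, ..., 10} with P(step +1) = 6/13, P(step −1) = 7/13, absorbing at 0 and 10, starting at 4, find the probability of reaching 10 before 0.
P(hit 10 before 0) = (1 − (7/6)^4) / (1 − (7/6)^10) = 3965760/17077621

Let u_k denote P(reach 10 before 0 | start at k). Boundary: u_0 = 0, u_10 = 1. Recurrence: u_k = 6/13·u_{k+1} + 7/13·u_{k-1} for 1 ≤ k ≤ 9. Try u_k = A + B·r^k with r = q/p = (7/13)/(6/13) = 7/6. Substitution satisfies the recurrence; boundary conditions give:
  u_k = (1 − r^k) / (1 − r^N) = (1 − (7/6)^4) / (1 − (7/6)^10) = 3965760/17077621.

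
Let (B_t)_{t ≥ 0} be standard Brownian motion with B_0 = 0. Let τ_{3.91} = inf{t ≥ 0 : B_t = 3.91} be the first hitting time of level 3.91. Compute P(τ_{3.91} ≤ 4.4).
P(τ_{3.91} ≤ 4.4) = 2(1 − Φ(3.91/√4.4)) = 2(1 − Φ(1.8640)) ≈ 0.0623

By the reflection principle for standard BM, P(τ_b ≤ t) = 2 · P(B_t ≥ b). Since B_t ~ N(0, t), P(B_t ≥ 3.91) = 1 − Φ(3.91/√t) = 1 − Φ(3.91/√4.4) = 1 − Φ(1.8640) ≈ 0.03116. Doubling: P(τ_{3.91} ≤ 4.4) ≈ 2 · 0.03116 = 0.06232 ≈ 0.0623.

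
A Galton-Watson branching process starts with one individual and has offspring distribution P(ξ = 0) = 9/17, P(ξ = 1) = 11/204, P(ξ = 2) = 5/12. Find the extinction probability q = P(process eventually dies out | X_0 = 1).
q = 1

Mean offspring μ = 0·9/17 + 1·11/204 + 2·5/12 = 181/204 ≤ 1. For μ ≤ 1 with offspring not concentrated at 1, the Galton-Watson process goes extinct almost surely, so q = 1.
(Algebraic check: The pgf is f(s) = 9/17 + 11/204·s + 5/12·s². The extinction probability q is the smallest fixed point of f in [0, 1]. Setting s = f(s):
  5/12·s² + (11/204 − 1)·s + 9/17 = 0
  5/12·s² − (9/17 + 5/12)·s + 9/17 = 0
which factors as (s − 1)·(5/12·s − 9/17) = 0, giving roots s = 1 and s = (9/17)/(5/12) = 108/85. Since 108/85 ≥ 1, the smallest root in [0, 1] is s = 1.)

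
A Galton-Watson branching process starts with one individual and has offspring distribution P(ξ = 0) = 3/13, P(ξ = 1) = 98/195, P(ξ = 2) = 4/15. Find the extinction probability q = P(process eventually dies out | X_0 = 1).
q = 45/52

The pgf is f(s) = 3/13 + 98/195·s + 4/15·s². The extinction probability q is the smallest fixed point of f in [0, 1]. Setting s = f(s):
  4/15·s² + (98/195 − 1)·s + 3/13 = 0
  4/15·s² − (3/13 + 4/15)·s + 3/13 = 0
which factors as (s − 1)·(4/15·s − 3/13) = 0, giving roots s = 1 and s = (3/13)/(4/15) = 45/52.
Mean offspring μ = 98/195 + 2·4/15 = 202/195 > 1 (supercritical), so q < 1. The extinction probability is the smaller root: q = (3/13)/(4/15) = 45/52.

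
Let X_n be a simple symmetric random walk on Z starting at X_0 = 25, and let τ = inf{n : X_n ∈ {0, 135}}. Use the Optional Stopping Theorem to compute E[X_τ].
E[X_τ] = 25

X_n is a martingale and τ is a bounded-mean stopping time (indeed τ is finite a.s. with bounded expectation since the walk is in a bounded region). By the OST, E[X_τ] = E[X_0] = 25. Equivalently: E[X_τ] = 135 · P(hit 135 first) + 0 · P(hit 0 first) = 135 · (25/135) = 25.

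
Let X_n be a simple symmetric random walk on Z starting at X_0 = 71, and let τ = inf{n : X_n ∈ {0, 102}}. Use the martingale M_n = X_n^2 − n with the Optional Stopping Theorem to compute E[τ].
E[τ] = 2201

M_n = X_n^2 − n is a martingale (since E[X_{n+1}^2 | F_n] = X_n^2 + 1). By OST (τ has finite mean in a bounded region), E[M_τ] = E[M_0] = X_0^2 − 0 = 71^2 = 5041. Also E[M_τ] = E[X_τ^2] − E[τ]. The walk exits at 0 or 102, with P(hit 102 first) = 71/102, so E[X_τ^2] = 102^2 · 71/102 + 0 = 7242. Thus E[τ] = E[X_τ^2] − E[M_τ] = 7242 − 5041 = 2201 = 71(102 − 71) = 2201.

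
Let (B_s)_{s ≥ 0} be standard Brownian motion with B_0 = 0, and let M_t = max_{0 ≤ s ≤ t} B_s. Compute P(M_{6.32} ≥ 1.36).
P(M_{6.32} ≥ 1.36) = 2·P(B_{6.32} ≥ 1.36) = 2(1 − Φ(1.36/√6.32)) ≈ 0.5885

By the reflection principle for Brownian motion, P(M_t ≥ a) = 2 · P(B_t ≥ a) for a ≥ 0. Since B_t ~ N(0, t), P(B_t ≥ 1.36) = 1 − Φ(1.36/√t) = 1 − Φ(1.36/√6.32) = 1 − Φ(0.5410). So
  P(M_{6.32} ≥ 1.36) = 2(1 − Φ(0.5410)) ≈ 0.5885.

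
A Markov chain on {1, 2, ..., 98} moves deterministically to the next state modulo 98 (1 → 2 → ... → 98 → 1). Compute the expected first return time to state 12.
E[T_12 | X_0 = 12] = 98

The chain cycles deterministically, so starting at state 12 it returns in exactly 98 steps. Equivalently, the stationary distribution is uniform π_j = 1/98 for every state j, so by Kac's formula E[T_12] = 1/π_12 = 98.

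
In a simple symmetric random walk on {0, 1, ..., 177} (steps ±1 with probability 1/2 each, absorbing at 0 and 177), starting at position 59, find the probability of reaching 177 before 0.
P(hit 177 before 0) = 59/177 = 1/3

Let u_k = P(hit 177 before 0 | start at k). Then u_0 = 0, u_177 = 1, and u_k = u_{k-1}/2 + u_{k+1}/2 for 1 ≤ k ≤ 176. This harmonic recurrence is solved by u_k = k/177, giving u_59 = 59/177 = 1/3.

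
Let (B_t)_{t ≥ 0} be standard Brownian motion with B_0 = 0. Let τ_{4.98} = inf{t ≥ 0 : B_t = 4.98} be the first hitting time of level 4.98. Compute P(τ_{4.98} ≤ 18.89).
P(τ_{4.98} ≤ 18.89) = 2(1 − Φ(4.98/√18.89)) = 2(1 − Φ(1.1458)) ≈ 0.2519

By the reflection principle for standard BM, P(τ_b ≤ t) = 2 · P(B_t ≥ b). Since B_t ~ N(0, t), P(B_t ≥ 4.98) = 1 − Φ(4.98/√t) = 1 − Φ(4.98/√18.89) = 1 − Φ(1.1458) ≈ 0.12594. Doubling: P(τ_{4.98} ≤ 18.89) ≈ 2 · 0.12594 = 0.25188 ≈ 0.2519.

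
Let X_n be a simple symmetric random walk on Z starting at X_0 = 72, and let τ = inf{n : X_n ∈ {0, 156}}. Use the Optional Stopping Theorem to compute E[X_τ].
E[X_τ] = 72

X_n is a martingale and τ is a bounded-mean stopping time (indeed τ is finite a.s. with bounded expectation since the walk is in a bounded region). By the OST, E[X_τ] = E[X_0] = 72. Equivalently: E[X_τ] = 156 · P(hit 156 first) + 0 · P(hit 0 first) = 156 · (72/156) = 72.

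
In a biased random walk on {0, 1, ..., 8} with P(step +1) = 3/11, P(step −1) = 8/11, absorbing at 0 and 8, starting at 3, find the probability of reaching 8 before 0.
P(hit 8 before 0) = (1 − (8/3)^3) / (1 − (8/3)^8) = 23571/3354131

Let u_k denote P(reach 8 before 0 | start at k). Boundary: u_0 = 0, u_8 = 1. Recurrence: u_k = 3/11·u_{k+1} + 8/11·u_{k-1} for 1 ≤ k ≤ 7. Try u_k = A + B·r^k with r = q/p = (8/11)/(3/11) = 8/3. Substitution satisfies the recurrence; boundary conditions give:
  u_k = (1 − r^k) / (1 − r^N) = (1 − (8/3)^3) / (1 − (8/3)^8) = 23571/3354131.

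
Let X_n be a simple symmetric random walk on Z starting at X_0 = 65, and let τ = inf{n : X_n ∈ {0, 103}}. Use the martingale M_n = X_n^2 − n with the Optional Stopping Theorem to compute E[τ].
E[τ] = 2470

M_n = X_n^2 − n is a martingale (since E[X_{n+1}^2 | F_n] = X_n^2 + 1). By OST (τ has finite mean in a bounded region), E[M_τ] = E[M_0] = X_0^2 − 0 = 65^2 = 4225. Also E[M_τ] = E[X_τ^2] − E[τ]. The walk exits at 0 or 103, with P(hit 103 first) = 65/103, so E[X_τ^2] = 103^2 · 65/103 + 0 = 6695. Thus E[τ] = E[X_τ^2] − E[M_τ] = 6695 − 4225 = 2470 = 65(103 − 65) = 2470.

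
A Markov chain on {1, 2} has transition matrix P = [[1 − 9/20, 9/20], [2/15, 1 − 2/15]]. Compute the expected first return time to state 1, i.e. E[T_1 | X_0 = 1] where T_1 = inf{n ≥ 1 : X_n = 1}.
E[T_1 | X_0 = 1] = 1/π_1 = 35/8

For an irreducible recurrent Markov chain with stationary distribution π, E[T_i | X_0 = i] = 1/π_i (Kac's formula). Here π_1 = (2/15)/(9/20 + 2/15) = (2/15)/(7/12) = 8/35, so E[T_1 | X_0 = 1] = 1/π_1 = (9/20 + 2/15)/(2/15) = (7/12)/(2/15) = 35/8.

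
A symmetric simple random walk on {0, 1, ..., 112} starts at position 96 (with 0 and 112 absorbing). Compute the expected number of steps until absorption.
E[τ | X_0 = 96] = 1536

Let v_k = E[τ | X_0 = k]. Boundary: v_0 = v_112 = 0. Recurrence: v_k = 1 + (v_{k-1} + v_{k+1})/2 for 1 ≤ k ≤ 111. The particular solution to v_k − (v_{k-1} + v_{k+1})/2 = 1 is v_k = −k^2. Adding homogeneous solution A + B k and matching boundaries gives v_k = k (112 − k). Substituting k = 96: v_96 = 96 · 16 = 1536.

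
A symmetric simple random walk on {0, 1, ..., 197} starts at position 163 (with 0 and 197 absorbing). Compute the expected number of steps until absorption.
E[τ | X_0 = 163] = 5542

Let v_k = E[τ | X_0 = k]. Boundary: v_0 = v_197 = 0. Recurrence: v_k = 1 + (v_{k-1} + v_{k+1})/2 for 1 ≤ k ≤ 196. The particular solution to v_k − (v_{k-1} + v_{k+1})/2 = 1 is v_k = −k^2. Adding homogeneous solution A + B k and matching boundaries gives v_k = k (197 − k). Substituting k = 163: v_163 = 163 · 34 = 5542.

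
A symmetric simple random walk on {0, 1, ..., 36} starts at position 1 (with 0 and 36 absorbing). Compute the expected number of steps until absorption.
E[τ | X_0 = 1] = 35

Let v_k = E[τ | X_0 = k]. Boundary: v_0 = v_36 = 0. Recurrence: v_k = 1 + (v_{k-1} + v_{k+1})/2 for 1 ≤ k ≤ 35. The particular solution to v_k − (v_{k-1} + v_{k+1})/2 = 1 is v_k = −k^2. Adding homogeneous solution A + B k and matching boundaries gives v_k = k (36 − k). Substituting k = 1: v_1 = 1 · 35 = 35.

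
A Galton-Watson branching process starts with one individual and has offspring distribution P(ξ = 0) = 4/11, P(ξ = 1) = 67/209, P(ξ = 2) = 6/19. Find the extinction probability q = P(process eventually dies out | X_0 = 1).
q = 1

Mean offspring μ = 0·4/11 + 1·67/209 + 2·6/19 = 199/209 ≤ 1. For μ ≤ 1 with offspring not concentrated at 1, the Galton-Watson process goes extinct almost surely, so q = 1.
(Algebraic check: The pgf is f(s) = 4/11 + 67/209·s + 6/19·s². The extinction probability q is the smallest fixed point of f in [0, 1]. Setting s = f(s):
  6/19·s² + (67/209 − 1)·s + 4/11 = 0
  6/19·s² − (4/11 + 6/19)·s + 4/11 = 0
which factors as (s − 1)·(6/19·s − 4/11) = 0, giving roots s = 1 and s = (4/11)/(6/19) = 38/33. Since 38/33 ≥ 1, the smallest root in [0, 1] is s = 1.)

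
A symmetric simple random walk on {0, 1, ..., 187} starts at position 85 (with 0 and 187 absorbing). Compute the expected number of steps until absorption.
E[τ | X_0 = 85] = 8670

Let v_k = E[τ | X_0 = k]. Boundary: v_0 = v_187 = 0. Recurrence: v_k = 1 + (v_{k-1} + v_{k+1})/2 for 1 ≤ k ≤ 186. The particular solution to v_k − (v_{k-1} + v_{k+1})/2 = 1 is v_k = −k^2. Adding homogeneous solution A + B k and matching boundaries gives v_k = k (187 − k). Substituting k = 85: v_85 = 85 · 102 = 8670.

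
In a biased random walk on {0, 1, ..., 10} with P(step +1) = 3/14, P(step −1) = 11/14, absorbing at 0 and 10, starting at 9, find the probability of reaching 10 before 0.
P(hit 10 before 0) = (1 − (11/3)^9) / (1 − (11/3)^10) = 884223003/3242170694

Let u_k denote P(reach 10 before 0 | start at k). Boundary: u_0 = 0, u_10 = 1. Recurrence: u_k = 3/14·u_{k+1} + 11/14·u_{k-1} for 1 ≤ k ≤ 9. Try u_k = A + B·r^k with r = q/p = (11/14)/(3/14) = 11/3. Substitution satisfies the recurrence; boundary conditions give:
  u_k = (1 − r^k) / (1 − r^N) = (1 − (11/3)^9) / (1 − (11/3)^10) = 884223003/3242170694.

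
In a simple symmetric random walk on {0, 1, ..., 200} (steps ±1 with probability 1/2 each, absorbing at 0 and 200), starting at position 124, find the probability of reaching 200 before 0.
P(hit 200 before 0) = 124/200 = 31/50

Let u_k = P(hit 200 before 0 | start at k). Then u_0 = 0, u_200 = 1, and u_k = u_{k-1}/2 + u_{k+1}/2 for 1 ≤ k ≤ 199. This harmonic recurrence is solved by u_k = k/200, giving u_124 = 124/200 = 31/50.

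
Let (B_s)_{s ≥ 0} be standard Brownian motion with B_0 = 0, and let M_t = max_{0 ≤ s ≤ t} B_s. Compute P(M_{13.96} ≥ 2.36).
P(M_{13.96} ≥ 2.36) = 2·P(B_{13.96} ≥ 2.36) = 2(1 − Φ(2.36/√13.96)) ≈ 0.5276

By the reflection principle for Brownian motion, P(M_t ≥ a) = 2 · P(B_t ≥ a) for a ≥ 0. Since B_t ~ N(0, t), P(B_t ≥ 2.36) = 1 − Φ(2.36/√t) = 1 − Φ(2.36/√13.96) = 1 − Φ(0.6316). So
  P(M_{13.96} ≥ 2.36) = 2(1 − Φ(0.6316)) ≈ 0.5276.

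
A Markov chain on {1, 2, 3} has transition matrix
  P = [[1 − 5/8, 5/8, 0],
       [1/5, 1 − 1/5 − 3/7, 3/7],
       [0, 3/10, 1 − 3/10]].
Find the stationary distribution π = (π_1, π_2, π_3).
π = (56/481, 175/481, 250/481)

This is a birth-death chain on three states, which satisfies detailed balance: π_1 · P_{12} = π_2 · P_{21} and π_2 · P_{23} = π_3 · P_{32}.
From π_1 · 5/8 = π_2 · 1/5: π_2/π_1 = (5/8)/(1/5) = 25/8.
From π_2 · 3/7 = π_3 · 3/10: π_3/π_2 = (3/7)/(3/10) = 10/7.
Take π_1 proportional to 1; then unnormalized π = (1, 25/8, 125/28). Normalize by dividing by the sum 481/56:
  π = (56/481, 175/481, 250/481).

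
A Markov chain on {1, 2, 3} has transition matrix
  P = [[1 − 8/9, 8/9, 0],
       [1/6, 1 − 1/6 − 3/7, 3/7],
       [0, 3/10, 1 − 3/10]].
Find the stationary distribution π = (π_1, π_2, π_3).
π = (21/293, 112/293, 160/293)

This is a birth-death chain on three states, which satisfies detailed balance: π_1 · P_{12} = π_2 · P_{21} and π_2 · P_{23} = π_3 · P_{32}.
From π_1 · 8/9 = π_2 · 1/6: π_2/π_1 = (8/9)/(1/6) = 16/3.
From π_2 · 3/7 = π_3 · 3/10: π_3/π_2 = (3/7)/(3/10) = 10/7.
Take π_1 proportional to 1; then unnormalized π = (1, 16/3, 160/21). Normalize by dividing by the sum 293/21:
  π = (21/293, 112/293, 160/293).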